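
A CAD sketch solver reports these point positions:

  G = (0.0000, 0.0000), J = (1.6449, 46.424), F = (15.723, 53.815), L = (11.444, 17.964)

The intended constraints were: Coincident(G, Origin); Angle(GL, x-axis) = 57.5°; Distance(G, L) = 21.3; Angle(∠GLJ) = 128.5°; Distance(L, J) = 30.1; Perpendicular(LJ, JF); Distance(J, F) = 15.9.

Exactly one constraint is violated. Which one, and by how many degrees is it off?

Perpendicular(LJ, JF) — off by 8.70°.

G = (0.00, 0.00) ✓; GL at 57.50° ✓; |GL| = 21.30 ✓; ∠GLJ = 128.5° ✓; |LJ| = 30.10 ✓; ∠(LJ, JF) = 81.30° ✗; |JF| = 15.90 ✓.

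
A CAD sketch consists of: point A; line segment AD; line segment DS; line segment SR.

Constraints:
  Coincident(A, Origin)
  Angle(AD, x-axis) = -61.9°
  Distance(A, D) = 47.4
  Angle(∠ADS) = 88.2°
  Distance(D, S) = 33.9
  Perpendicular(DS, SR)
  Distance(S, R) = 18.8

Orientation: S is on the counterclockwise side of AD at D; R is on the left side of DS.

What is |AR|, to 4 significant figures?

43.21

∠ADS = 88.2°, so DS runs at -61.9° + (180° − 88.2°) = 29.90° from the x-axis; with |DS| = 33.9, S = D + 33.9·(cos 29.90°, sin 29.90°) = (51.71, -24.91). DS ⟂ SR; with |SR| = 18.8 on the left of DS, R = S + 18.8·(-0.4985, 0.8669) = (42.34, -8.616). Then |AR| = |R − A| = 43.21.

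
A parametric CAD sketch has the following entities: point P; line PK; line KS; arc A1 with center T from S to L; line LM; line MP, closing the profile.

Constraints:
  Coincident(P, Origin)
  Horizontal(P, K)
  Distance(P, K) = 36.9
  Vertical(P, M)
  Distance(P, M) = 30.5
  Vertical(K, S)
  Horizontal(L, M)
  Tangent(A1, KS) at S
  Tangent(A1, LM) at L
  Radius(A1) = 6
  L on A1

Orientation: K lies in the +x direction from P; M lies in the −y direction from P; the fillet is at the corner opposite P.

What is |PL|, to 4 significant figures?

43.42

P is at the origin; PK is horizontal with |PK| = 36.9 and K on the +x side, so K = (36.90, 0.000). P and M share the same x with |PM| = 30.5 and M on the −y side, so M = (0.000, -30.50). The virtual corner opposite P is at (36.90, -30.50). Since A1 is tangent to KS there, TS ⟂ KS and since A1 is tangent to LM there, TL ⟂ LM, with radius 6.0, so the center T sits 6.0 in from both sides at T = (30.90, -24.50). That places the tangent points at S = (36.90, -24.50) on KS and L = (30.90, -30.50) on LM. Then |PL| = |L − P| = 43.42.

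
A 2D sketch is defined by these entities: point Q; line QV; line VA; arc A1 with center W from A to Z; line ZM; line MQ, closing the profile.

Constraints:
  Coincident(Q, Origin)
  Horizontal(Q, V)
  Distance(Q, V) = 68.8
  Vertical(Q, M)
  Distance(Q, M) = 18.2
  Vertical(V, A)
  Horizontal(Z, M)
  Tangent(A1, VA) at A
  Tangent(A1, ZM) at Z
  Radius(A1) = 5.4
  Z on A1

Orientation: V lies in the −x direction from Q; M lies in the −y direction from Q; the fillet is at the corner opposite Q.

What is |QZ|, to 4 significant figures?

65.96

Q is at the origin; Q and V share the same y with |QV| = 68.8 and V on the −x side, so V = (-68.80, 0.000). QM is vertical with |QM| = 18.2 and M on the −y side, so M = (0.000, -18.20). The virtual corner opposite Q is at (-68.80, -18.20). A1 meets VA tangentially, so WA is at right angles to VA and since A1 is tangent to ZM there, WZ ⟂ ZM, with radius 5.4, so the center W sits 5.4 in from both sides at W = (-63.40, -12.80). That places the tangent points at A = (-68.80, -12.80) on VA and Z = (-63.40, -18.20) on ZM. Then |QZ| = |Z − Q| = 65.96.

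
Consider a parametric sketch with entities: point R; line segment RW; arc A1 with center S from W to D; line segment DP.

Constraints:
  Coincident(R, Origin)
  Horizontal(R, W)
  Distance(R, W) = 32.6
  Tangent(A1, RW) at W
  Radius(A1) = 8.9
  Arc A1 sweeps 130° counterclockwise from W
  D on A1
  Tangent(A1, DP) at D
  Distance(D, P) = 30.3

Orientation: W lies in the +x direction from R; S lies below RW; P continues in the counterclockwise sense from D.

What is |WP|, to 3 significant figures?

39.9

R is at the origin; RW is horizontal with |RW| = 32.6 and W on the +x side, so W = (32.6, 0.00). Since A1 is tangent to RW there, SW ⟂ RW, so S = W + (0, -8.9) = (32.6, -8.90). On A1, W sits at bearing 90° from S; a 130° counterclockwise sweep puts D at bearing 220°, so D = S + 8.9·(cos 220°, sin 220°) = (25.8, -14.6). The tangent condition forces SD to be normal to DP, so DP runs along (−sin 220°, cos 220°); with |DP| = 30.3, P = (45.3, -37.8). Then |WP| = |P − W| = 39.9.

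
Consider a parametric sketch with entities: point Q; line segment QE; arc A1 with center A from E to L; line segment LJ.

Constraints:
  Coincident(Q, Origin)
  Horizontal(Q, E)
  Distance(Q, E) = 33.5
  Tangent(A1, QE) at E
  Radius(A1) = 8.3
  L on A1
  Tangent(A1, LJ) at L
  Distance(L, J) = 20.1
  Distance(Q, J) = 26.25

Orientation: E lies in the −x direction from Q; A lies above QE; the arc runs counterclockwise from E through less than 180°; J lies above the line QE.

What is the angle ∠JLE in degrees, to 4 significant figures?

151.0°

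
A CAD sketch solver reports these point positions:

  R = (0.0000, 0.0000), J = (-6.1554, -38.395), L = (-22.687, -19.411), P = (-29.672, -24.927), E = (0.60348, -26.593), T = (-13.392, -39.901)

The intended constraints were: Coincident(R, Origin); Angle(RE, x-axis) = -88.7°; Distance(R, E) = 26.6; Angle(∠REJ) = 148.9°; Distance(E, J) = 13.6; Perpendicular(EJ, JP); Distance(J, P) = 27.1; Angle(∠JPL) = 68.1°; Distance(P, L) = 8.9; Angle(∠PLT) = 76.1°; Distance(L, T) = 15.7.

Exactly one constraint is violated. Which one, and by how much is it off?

Distance(L, T) = 15.7 — off by 6.80.

R = (0.00, 0.00) ✓; RE at -88.70° ✓; |RE| = 26.60 ✓; ∠REJ = 148.9° ✓; |EJ| = 13.60 ✓; ∠(EJ, JP) = 90.00° ✓; |JP| = 27.10 ✓; ∠JPL = 68.10° ✓; |PL| = 8.900 ✓; ∠PLT = 76.10° ✓; |LT| = 22.50 ✗.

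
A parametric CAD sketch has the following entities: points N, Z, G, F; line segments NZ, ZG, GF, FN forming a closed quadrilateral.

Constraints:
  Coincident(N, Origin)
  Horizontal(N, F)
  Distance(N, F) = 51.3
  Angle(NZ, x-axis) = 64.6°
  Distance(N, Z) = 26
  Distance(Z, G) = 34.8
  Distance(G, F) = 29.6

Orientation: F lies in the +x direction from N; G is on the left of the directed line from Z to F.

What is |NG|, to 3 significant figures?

54.0

Checks: |ZG| = 34.80 ✓; |GF| = 29.60 ✓.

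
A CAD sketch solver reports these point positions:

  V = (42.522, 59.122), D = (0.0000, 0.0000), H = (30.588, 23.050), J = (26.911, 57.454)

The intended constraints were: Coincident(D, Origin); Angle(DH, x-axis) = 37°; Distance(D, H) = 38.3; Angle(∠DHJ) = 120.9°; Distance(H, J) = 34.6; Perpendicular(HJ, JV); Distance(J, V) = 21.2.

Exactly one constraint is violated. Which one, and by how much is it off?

Distance(J, V) = 21.2 — off by 5.50.

D = (0.00, 0.00) ✓; DH at 37.00° ✓; |DH| = 38.30 ✓; ∠DHJ = 120.9° ✓; |HJ| = 34.60 ✓; ∠(HJ, JV) = 90.00° ✓; |JV| = 15.70 ✗.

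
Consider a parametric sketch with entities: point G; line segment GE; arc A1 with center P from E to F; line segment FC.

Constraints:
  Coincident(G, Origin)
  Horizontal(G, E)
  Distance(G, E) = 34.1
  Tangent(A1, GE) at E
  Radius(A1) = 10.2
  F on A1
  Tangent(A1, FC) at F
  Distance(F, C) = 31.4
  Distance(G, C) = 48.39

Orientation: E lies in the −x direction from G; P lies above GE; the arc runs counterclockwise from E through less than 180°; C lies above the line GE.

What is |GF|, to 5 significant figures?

26.055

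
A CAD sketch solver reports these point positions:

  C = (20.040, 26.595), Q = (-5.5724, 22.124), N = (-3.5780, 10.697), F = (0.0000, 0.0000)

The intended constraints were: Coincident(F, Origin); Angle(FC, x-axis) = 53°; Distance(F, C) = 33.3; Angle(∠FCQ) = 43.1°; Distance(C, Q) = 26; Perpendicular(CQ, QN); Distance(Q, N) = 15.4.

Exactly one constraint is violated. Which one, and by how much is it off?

Distance(Q, N) = 15.4 — off by 3.80.

F = (0.00, 0.00) ✓; FC at 53.00° ✓; |FC| = 33.30 ✓; ∠FCQ = 43.10° ✓; |CQ| = 26.00 ✓; ∠(CQ, QN) = 90.00° ✓; |QN| = 11.60 ✗.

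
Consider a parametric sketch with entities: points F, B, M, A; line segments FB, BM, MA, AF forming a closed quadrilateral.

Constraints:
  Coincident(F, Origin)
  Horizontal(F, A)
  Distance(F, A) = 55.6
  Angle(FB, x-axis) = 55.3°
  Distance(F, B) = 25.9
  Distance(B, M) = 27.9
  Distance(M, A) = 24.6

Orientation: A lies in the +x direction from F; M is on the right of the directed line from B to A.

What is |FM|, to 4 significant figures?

31.07

F is at the origin; FA is horizontal with |FA| = 55.6 and A in +x, so A = (55.6, 0). FB runs at 55.3° with |FB| = 25.9, so B = (14.74, 21.29). M is determined by |BM| = 27.9 and |MA| = 24.6 together: it lies at the intersection of circle(B, 27.9) and circle(A, 24.6). With |BA| = 46.07, the foot of the radical line on BA is 24.92 from B and the perpendicular offset is √(27.9² − 24.92²) = 12.55. Taking the right-of-BA solution: M = (31.04, -1.355).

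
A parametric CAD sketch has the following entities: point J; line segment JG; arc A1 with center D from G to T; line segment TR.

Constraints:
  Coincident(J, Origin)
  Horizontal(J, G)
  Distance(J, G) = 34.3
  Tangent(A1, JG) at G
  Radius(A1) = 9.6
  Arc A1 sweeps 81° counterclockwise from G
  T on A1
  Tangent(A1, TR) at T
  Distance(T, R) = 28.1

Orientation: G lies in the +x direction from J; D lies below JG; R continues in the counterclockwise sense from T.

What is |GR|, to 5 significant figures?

38.444

On A1, G sits at bearing 90° from D; an 81° counterclockwise sweep puts T at bearing 171°, so T = D + 9.6·(cos 171°, sin 171°) = (24.818, -8.0982). The tangent condition forces DT to be normal to TR, so TR runs along (−sin 171°, cos 171°); with |TR| = 28.1, R = (20.422, -35.852). Then |GR| = |R − G| = 38.444.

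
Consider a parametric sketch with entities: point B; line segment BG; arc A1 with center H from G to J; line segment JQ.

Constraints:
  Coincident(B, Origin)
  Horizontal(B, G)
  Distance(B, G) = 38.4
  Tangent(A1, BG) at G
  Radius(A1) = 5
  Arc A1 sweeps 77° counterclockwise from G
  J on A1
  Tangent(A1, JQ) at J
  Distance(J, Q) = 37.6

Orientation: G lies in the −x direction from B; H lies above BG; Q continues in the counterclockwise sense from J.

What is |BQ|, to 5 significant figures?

47.641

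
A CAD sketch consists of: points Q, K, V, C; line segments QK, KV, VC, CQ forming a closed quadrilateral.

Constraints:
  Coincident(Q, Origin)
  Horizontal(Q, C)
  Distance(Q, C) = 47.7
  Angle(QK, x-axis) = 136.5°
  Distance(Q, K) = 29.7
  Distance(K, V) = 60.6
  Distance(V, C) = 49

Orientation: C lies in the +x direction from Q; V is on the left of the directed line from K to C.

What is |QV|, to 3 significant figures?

57.3

Checks: |KV| = 60.60 ✓; |VC| = 49.00 ✓.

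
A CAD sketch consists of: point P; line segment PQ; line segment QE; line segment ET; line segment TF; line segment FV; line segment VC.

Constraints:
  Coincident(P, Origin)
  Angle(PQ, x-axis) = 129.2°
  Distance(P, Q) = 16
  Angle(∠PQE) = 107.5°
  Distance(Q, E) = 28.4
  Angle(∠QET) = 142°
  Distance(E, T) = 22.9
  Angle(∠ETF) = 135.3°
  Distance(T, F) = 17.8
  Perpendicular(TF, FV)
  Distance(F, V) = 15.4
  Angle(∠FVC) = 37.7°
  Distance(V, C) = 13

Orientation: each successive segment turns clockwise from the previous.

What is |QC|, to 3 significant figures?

49.2

P is at the origin; PQ runs at 129.2° with length 16.0, so Q = (-10.1, 12.4). ∠PQE = 107.5° gives QE at 56.7° from the x-axis; with |QE| = 28.4, E = (5.48, 36.1). ∠QET = 142.0° gives ET at 18.7° from the x-axis; with |ET| = 22.9, T = (27.2, 43.5). ∠ETF = 135.3° gives TF at -26.0° from the x-axis; with |TF| = 17.8, F = (43.2, 35.7). TF is perpendicular to FV, so FV runs at -116°; with |FV| = 15.4, V = (36.4, 21.8). ∠FVC = 37.7° gives VC at 102° from the x-axis; with |VC| = 13.0, C = (33.8, 34.6). Then |QC| = |C − Q| = 49.2.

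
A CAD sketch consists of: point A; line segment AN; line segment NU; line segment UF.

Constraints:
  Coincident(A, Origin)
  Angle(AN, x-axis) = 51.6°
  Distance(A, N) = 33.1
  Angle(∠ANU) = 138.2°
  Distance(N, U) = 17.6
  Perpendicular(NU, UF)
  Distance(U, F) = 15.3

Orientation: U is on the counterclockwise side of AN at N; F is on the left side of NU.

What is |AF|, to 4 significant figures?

42.81

A is at the origin; AN runs at 51.6° with length 33.1, so N = 33.1·(cos 51.6°, sin 51.6°) = (20.56, 25.94). ∠ANU = 138.2°, so NU runs at 51.6° + (180° − 138.2°) = 93.40° from the x-axis; with |NU| = 17.6, U = N + 17.6·(cos 93.40°, sin 93.40°) = (19.52, 43.51). NU is perpendicular to UF; with |UF| = 15.3 on the left of NU, F = U + 15.3·(-0.9982, -0.05931) = (4.243, 42.60). Then |AF| = |F − A| = 42.81.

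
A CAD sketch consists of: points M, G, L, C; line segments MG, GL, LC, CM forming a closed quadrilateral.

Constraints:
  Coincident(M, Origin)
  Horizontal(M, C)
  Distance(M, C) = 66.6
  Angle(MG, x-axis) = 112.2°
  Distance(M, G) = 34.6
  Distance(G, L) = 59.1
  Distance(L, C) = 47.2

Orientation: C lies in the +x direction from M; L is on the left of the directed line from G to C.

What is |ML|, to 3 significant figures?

61.7

M is at the origin; MC is horizontal with |MC| = 66.6 and C in +x, so C = (66.6, 0). MG runs at 112.2° with |MG| = 34.6, so G = (-13.1, 32.0). L is determined by |GL| = 59.1 and |LC| = 47.2 together: it lies at the intersection of circle(G, 59.1) and circle(C, 47.2). With |GC| = 85.9, the foot of the radical line on GC is 50.3 from G and the perpendicular offset is √(59.1² − 50.3²) = 31.0. Taking the left-of-GC solution: L = (45.2, 42.1).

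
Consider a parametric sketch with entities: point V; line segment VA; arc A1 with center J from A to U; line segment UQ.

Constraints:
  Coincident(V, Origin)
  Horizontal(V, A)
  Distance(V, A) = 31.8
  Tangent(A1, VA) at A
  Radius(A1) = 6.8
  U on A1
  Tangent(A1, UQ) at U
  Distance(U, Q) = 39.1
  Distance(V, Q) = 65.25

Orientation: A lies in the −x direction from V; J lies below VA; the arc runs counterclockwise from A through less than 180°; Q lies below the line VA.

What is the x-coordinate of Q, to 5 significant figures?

-49.786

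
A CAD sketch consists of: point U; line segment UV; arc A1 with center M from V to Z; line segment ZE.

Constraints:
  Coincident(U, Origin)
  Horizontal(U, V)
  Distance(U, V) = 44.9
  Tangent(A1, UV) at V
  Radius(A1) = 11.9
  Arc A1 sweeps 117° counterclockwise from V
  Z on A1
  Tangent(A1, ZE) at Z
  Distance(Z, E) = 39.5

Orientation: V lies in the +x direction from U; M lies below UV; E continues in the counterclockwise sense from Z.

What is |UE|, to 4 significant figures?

74.05

U is at the origin; UV is horizontal with |UV| = 44.9 and V on the +x side, so V = (44.90, 0.000). Since A1 is tangent to UV there, MV ⟂ UV, so M = V + (0, -11.9) = (44.90, -11.90). On A1, V sits at bearing 90° from M; a 117° counterclockwise sweep puts Z at bearing 207°, so Z = M + 11.9·(cos 207°, sin 207°) = (34.30, -17.30). Tangency of A1 to ZE means the radius MZ is perpendicular to ZE, so ZE runs along (−sin 207°, cos 207°); with |ZE| = 39.5, E = (52.23, -52.50). Then |UE| = |E − U| = 74.05.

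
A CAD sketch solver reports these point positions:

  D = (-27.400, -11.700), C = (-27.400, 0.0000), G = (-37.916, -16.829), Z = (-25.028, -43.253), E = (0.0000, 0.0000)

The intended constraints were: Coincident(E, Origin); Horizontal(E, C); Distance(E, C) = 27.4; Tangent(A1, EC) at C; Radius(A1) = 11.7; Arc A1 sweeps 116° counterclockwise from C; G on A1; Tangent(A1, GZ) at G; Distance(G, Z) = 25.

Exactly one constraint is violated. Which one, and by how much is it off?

Distance(G, Z) = 25 — off by 4.40.

E = (0.00, 0.00) ✓; E.y = 0.00, C.y = 0.00 ✓; |EC| = 27.40 ✓; ∠(DC, CE) = 90.00° ✓; |DC| = 11.70 ✓; bearing(D→G) − bearing(D→C) = 116.0° ✓; |DG| = 11.70 ✓; ∠(DG, GZ) = 90.00° ✓; |GZ| = 29.40 ✗.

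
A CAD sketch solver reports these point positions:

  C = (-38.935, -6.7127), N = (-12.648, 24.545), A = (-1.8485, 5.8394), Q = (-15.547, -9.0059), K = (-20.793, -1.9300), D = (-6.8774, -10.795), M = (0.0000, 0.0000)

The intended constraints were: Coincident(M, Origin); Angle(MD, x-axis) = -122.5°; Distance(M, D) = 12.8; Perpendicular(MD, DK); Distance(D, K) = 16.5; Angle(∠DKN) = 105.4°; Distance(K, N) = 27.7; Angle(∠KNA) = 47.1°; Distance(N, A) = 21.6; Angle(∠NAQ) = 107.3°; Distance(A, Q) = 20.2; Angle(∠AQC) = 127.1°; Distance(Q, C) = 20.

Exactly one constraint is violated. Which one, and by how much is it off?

Distance(Q, C) = 20 — off by 3.50.

M = (0.00, 0.00) ✓; MD at -122.5° ✓; |MD| = 12.80 ✓; ∠(MD, DK) = 90.00° ✓; |DK| = 16.50 ✓; ∠DKN = 105.4° ✓; |KN| = 27.70 ✓; ∠KNA = 47.10° ✓; |NA| = 21.60 ✓; ∠NAQ = 107.3° ✓; |AQ| = 20.20 ✓; ∠AQC = 127.1° ✓; |QC| = 23.50 ✗.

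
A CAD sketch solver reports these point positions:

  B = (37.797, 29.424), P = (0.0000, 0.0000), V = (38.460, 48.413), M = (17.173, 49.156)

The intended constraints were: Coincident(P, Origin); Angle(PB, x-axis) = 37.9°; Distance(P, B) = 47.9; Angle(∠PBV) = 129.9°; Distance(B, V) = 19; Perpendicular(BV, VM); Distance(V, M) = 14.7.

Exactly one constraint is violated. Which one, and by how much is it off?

Distance(V, M) = 14.7 — off by 6.60.

P = (0.00, 0.00) ✓; PB at 37.90° ✓; |PB| = 47.90 ✓; ∠PBV = 129.9° ✓; |BV| = 19.00 ✓; ∠(BV, VM) = 90.00° ✓; |VM| = 21.30 ✗.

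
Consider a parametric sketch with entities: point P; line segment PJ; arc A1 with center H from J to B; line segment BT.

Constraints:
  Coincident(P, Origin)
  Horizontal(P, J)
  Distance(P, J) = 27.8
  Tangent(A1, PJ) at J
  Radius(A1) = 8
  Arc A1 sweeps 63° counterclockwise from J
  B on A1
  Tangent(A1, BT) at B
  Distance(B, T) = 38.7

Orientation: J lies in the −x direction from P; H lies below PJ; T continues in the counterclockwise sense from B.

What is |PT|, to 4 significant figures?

65.31

On A1, J sits at bearing 90° from H; a 63° counterclockwise sweep puts B at bearing 153°, so B = H + 8.0·(cos 153°, sin 153°) = (-34.93, -4.368). The tangent condition forces HB to be normal to BT, so BT runs along (−sin 153°, cos 153°); with |BT| = 38.7, T = (-52.50, -38.85). Then |PT| = |T − P| = 65.31.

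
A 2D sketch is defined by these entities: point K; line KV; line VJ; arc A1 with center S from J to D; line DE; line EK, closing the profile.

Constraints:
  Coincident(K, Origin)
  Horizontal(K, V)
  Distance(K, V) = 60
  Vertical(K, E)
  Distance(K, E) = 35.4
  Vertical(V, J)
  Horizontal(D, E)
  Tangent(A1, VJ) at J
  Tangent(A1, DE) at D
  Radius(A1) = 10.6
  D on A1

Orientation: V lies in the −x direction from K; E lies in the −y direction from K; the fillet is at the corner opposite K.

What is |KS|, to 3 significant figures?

55.3

K is at the origin; KV is horizontal with |KV| = 60.0 and V on the −x side, so V = (-60.0, 0.00). K and E share the same x with |KE| = 35.4 and E on the −y side, so E = (0.00, -35.4). The virtual corner opposite K is at (-60.0, -35.4). A1 meets VJ tangentially, so SJ is at right angles to VJ and since A1 is tangent to DE there, SD ⟂ DE, with radius 10.6, so the center S sits 10.6 in from both sides at S = (-49.4, -24.8). Then |KS| = |S − K| = 55.3.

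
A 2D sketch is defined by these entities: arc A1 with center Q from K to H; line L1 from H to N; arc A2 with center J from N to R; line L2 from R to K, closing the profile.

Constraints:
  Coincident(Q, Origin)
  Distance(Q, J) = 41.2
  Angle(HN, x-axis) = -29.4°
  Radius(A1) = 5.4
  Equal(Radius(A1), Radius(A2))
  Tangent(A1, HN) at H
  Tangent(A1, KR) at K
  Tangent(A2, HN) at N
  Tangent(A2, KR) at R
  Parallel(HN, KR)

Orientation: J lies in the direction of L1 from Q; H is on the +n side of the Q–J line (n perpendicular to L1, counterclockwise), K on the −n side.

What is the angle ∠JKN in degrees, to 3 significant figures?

7.22°

The slot axis is L1's direction at -29.4°, so u = (cos -29.4°, sin -29.4°) = (0.871, -0.491) and n = (−sin -29.4°, cos -29.4°) = (0.491, 0.871). Q is at the origin and J lies 41.2 along u from Q, so J = 41.2·u = (35.9, -20.2). Tangency of A1 to both parallel lines with radius 5.4 puts H and K at Q ± 5.4·n: H = (2.65, 4.70), K = (-2.65, -4.70). Equal radii place N and R the same way about J: N = J + 5.4·n = (38.5, -15.5), R = J − 5.4·n = (33.2, -24.9). Then cos ∠JKN = KJ·KN / (|KJ||KN|), giving 7.22°.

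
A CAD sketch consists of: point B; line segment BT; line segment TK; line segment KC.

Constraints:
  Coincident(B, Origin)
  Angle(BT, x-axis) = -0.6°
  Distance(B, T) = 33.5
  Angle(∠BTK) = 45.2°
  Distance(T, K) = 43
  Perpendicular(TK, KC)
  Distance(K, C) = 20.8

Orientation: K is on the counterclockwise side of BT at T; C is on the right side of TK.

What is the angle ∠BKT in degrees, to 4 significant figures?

50.79°

B is at the origin; BT runs at -0.6° with length 33.5, so T = 33.5·(cos -0.6°, sin -0.6°) = (33.50, -0.3508). ∠BTK = 45.2°, so TK runs at -0.6° + (180° − 45.2°) = 134.2° from the x-axis; with |TK| = 43.0, K = T + 43.0·(cos 134.2°, sin 134.2°) = (3.520, 30.48). Then cos ∠BKT = KB·KT / (|KB||KT|), giving 50.79°.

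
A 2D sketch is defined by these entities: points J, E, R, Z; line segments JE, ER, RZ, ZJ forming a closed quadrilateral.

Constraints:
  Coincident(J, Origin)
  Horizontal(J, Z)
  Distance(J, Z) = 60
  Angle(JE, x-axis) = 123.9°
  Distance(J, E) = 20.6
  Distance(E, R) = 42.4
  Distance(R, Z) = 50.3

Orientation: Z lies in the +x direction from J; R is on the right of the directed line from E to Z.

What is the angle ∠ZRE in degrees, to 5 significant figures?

104.60°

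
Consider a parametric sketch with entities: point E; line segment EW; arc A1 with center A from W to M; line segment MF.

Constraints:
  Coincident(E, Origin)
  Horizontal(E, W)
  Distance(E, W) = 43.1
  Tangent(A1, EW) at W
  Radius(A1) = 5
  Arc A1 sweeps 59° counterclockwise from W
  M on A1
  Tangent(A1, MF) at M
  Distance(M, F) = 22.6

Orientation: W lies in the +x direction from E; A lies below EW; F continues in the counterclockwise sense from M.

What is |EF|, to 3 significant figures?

34.8

E is at the origin; EW is horizontal with |EW| = 43.1 and W on the +x side, so W = (43.1, 0.00). Tangency of A1 to EW means the radius AW is perpendicular to EW, so A = W + (0, -5) = (43.1, -5.00). On A1, W sits at bearing 90° from A; a 59° counterclockwise sweep puts M at bearing 149°, so M = A + 5.0·(cos 149°, sin 149°) = (38.8, -2.42). The tangent condition forces AM to be normal to MF, so MF runs along (−sin 149°, cos 149°); with |MF| = 22.6, F = (27.2, -21.8). Then |EF| = |F − E| = 34.8.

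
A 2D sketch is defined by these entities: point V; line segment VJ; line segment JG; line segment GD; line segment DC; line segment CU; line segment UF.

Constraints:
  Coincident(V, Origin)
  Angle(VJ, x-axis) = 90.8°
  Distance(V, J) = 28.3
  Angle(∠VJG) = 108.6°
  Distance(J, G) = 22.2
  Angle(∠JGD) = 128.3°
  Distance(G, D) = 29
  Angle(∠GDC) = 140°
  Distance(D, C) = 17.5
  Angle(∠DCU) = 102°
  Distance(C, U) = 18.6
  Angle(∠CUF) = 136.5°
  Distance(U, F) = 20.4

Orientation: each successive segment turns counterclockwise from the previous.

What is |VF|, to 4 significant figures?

14.43

∠DCU = 102.0° gives CU at -28.10° from the x-axis; with |CU| = 18.6, U = (-34.05, -6.665). ∠CUF = 136.5° gives UF at 15.40° from the x-axis; with |UF| = 20.4, F = (-14.38, -1.248). Then |VF| = |F − V| = 14.43.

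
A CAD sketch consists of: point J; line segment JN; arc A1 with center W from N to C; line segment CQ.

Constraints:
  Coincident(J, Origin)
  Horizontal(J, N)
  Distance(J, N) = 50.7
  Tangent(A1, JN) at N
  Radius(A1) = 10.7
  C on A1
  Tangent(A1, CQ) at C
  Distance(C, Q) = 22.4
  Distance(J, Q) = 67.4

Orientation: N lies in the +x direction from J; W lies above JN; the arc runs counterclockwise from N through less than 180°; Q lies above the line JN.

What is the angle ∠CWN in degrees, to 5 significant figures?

98.595°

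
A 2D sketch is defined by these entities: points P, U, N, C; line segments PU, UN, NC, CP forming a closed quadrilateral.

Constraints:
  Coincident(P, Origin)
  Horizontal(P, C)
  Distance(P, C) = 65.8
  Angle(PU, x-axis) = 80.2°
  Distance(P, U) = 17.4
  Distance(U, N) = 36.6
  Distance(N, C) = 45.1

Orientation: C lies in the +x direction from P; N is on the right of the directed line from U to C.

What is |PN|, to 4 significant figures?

26.55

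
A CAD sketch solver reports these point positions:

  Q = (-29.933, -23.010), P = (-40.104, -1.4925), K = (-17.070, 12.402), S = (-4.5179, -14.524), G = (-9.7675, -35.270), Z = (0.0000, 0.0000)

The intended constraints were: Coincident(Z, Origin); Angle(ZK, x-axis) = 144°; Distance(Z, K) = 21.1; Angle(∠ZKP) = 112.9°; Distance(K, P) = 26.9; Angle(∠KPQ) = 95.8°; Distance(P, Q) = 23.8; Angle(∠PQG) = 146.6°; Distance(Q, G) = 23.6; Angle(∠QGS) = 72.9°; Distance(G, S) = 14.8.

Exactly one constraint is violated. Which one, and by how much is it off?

Distance(G, S) = 14.8 — off by 6.60.

Z = (0.00, 0.00) ✓; ZK at 144.0° ✓; |ZK| = 21.10 ✓; ∠ZKP = 112.9° ✓; |KP| = 26.90 ✓; ∠KPQ = 95.80° ✓; |PQ| = 23.80 ✓; ∠PQG = 146.6° ✓; |QG| = 23.60 ✓; ∠QGS = 72.90° ✓; |GS| = 21.40 ✗.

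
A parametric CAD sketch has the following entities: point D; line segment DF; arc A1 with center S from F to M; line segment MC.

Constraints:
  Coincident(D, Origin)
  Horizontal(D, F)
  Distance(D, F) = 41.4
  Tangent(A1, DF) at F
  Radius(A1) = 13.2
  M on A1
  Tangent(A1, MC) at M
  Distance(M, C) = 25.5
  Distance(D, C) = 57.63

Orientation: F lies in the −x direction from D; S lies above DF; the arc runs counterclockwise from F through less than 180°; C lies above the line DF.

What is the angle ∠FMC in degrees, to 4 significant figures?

123.1°

Checks: D = (0.00, 0.00) ✓; |SM| = 13.20 ✓; ∠(SM, MC) = 90.00° ✓; |MC| = 25.50 ✓; |DC| = 57.63 ✓.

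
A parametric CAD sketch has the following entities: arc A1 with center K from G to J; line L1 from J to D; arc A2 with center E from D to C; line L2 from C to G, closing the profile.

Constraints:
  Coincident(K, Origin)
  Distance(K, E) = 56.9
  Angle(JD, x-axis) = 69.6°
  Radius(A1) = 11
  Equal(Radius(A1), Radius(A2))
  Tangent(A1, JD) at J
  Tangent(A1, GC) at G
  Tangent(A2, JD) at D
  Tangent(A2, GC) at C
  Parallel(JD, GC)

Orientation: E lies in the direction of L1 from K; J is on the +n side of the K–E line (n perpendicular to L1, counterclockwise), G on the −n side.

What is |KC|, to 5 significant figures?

57.954

The slot axis is L1's direction at 69.6°, so u = (cos 69.6°, sin 69.6°) = (0.34857, 0.93728) and n = (−sin 69.6°, cos 69.6°) = (-0.93728, 0.34857). K is at the origin and E lies 56.9 along u from K, so E = 56.9·u = (19.834, 53.331). Tangency of A1 to both parallel lines with radius 11.0 puts J and G at K ± 11.0·n: J = (-10.310, 3.8343), G = (10.310, -3.8343). Equal radii place D and C the same way about E: D = E + 11.0·n = (9.5236, 57.166), C = E − 11.0·n = (30.144, 49.497). Then |KC| = |C − K| = 57.954.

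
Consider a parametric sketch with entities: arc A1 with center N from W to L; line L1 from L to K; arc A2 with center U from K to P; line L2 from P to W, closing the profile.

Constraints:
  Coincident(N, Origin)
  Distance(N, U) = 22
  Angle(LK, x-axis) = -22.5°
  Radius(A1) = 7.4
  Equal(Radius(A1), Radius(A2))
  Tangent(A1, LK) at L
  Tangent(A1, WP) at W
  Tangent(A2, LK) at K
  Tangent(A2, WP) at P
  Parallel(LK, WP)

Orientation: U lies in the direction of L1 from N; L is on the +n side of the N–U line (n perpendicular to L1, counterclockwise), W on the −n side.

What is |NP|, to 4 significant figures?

23.21

The slot axis is L1's direction at -22.5°, so u = (cos -22.5°, sin -22.5°) = (0.9239, -0.3827) and n = (−sin -22.5°, cos -22.5°) = (0.3827, 0.9239). N is at the origin and U lies 22.0 along u from N, so U = 22.0·u = (20.33, -8.419). Tangency of A1 to both parallel lines with radius 7.4 puts L and W at N ± 7.4·n: L = (2.832, 6.837), W = (-2.832, -6.837). Equal radii place K and P the same way about U: K = U + 7.4·n = (23.16, -1.582), P = U − 7.4·n = (17.49, -15.26). Then |NP| = |P − N| = 23.21.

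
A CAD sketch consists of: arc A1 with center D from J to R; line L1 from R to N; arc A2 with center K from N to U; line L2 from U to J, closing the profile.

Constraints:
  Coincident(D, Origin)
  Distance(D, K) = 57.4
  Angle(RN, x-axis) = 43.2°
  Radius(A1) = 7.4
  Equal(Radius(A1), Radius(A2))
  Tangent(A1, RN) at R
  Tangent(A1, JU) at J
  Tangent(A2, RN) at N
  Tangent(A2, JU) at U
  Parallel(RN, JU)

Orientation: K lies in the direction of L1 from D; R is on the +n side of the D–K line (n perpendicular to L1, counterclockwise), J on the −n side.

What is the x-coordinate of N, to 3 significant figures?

36.8

The slot axis is L1's direction at 43.2°, so u = (cos 43.2°, sin 43.2°) = (0.729, 0.685) and n = (−sin 43.2°, cos 43.2°) = (-0.685, 0.729). D is at the origin and K lies 57.4 along u from D, so K = 57.4·u = (41.8, 39.3). Tangency of A1 to both parallel lines with radius 7.4 puts R and J at D ± 7.4·n: R = (-5.07, 5.39), J = (5.07, -5.39). Equal radii place N and U the same way about K: N = K + 7.4·n = (36.8, 44.7), U = K − 7.4·n = (46.9, 33.9). So N.x = 36.8.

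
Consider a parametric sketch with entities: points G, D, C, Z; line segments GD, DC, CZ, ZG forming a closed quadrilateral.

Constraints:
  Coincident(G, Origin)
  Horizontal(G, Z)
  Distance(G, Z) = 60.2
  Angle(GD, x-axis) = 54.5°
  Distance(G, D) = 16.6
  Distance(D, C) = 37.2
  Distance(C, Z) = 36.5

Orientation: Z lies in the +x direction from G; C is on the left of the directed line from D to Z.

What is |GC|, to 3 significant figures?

52.7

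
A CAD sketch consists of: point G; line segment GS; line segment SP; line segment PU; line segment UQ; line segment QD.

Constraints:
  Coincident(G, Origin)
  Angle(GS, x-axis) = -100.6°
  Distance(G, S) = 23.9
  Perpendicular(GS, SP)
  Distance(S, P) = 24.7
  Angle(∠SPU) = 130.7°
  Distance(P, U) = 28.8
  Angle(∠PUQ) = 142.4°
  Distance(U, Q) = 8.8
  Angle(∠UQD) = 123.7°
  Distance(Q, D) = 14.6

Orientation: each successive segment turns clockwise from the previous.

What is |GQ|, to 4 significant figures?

44.47

G is at the origin; GS runs at -100.6° with length 23.9, so S = (-4.396, -23.49). The perpendicularity gives SP at right angles to GS, so SP runs at 169.4°; with |SP| = 24.7, P = (-28.67, -18.95). ∠SPU = 130.7° gives PU at 120.1° from the x-axis; with |PU| = 28.8, U = (-43.12, 5.968). ∠PUQ = 142.4° gives UQ at 82.50° from the x-axis; with |UQ| = 8.8, Q = (-41.97, 14.69). Then |GQ| = |Q − G| = 44.47.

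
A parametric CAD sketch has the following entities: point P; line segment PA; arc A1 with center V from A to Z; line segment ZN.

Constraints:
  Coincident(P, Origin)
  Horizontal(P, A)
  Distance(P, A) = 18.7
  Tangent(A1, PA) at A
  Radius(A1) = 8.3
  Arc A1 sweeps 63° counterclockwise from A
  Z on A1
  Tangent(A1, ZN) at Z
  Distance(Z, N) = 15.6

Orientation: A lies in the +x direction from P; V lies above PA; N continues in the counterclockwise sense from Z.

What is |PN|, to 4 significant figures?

37.95

On A1, A sits at bearing -90° from V; a 63° counterclockwise sweep puts Z at bearing -27°, so Z = V + 8.3·(cos -27°, sin -27°) = (26.10, 4.532). A1 meets ZN tangentially, so VZ is at right angles to ZN, so ZN runs along (−sin -27°, cos -27°); with |ZN| = 15.6, N = (33.18, 18.43). Then |PN| = |N − P| = 37.95.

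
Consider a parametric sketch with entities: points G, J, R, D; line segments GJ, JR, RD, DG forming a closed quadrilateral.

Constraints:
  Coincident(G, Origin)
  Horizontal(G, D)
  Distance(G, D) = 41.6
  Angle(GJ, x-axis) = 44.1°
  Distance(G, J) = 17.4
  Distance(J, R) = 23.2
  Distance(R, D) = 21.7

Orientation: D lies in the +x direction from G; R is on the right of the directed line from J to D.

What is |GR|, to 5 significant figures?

23.715

G is at the origin; GD is horizontal with |GD| = 41.6 and D in +x, so D = (41.6, 0). GJ runs at 44.1° with |GJ| = 17.4, so J = (12.495, 12.109). R is determined by |JR| = 23.2 and |RD| = 21.7 together: it lies at the intersection of circle(J, 23.2) and circle(D, 21.7). With |JD| = 31.523, the foot of the radical line on JD is 16.830 from J and the perpendicular offset is √(23.2² − 16.830²) = 15.969. Taking the right-of-JD solution: R = (21.900, -9.0995).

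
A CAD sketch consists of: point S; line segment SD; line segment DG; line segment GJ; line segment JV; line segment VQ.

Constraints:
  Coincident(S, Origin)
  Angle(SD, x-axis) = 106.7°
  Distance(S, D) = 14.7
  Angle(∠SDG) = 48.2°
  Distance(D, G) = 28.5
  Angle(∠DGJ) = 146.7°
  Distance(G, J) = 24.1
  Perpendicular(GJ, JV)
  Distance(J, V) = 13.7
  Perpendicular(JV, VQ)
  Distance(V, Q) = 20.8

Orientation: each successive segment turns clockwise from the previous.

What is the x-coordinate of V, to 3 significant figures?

22.5

S is at the origin; SD runs at 106.7° with length 14.7, so D = (-4.22, 14.1). ∠SDG = 48.2° gives DG at -25.1° from the x-axis; with |DG| = 28.5, G = (21.6, 1.99). ∠DGJ = 146.7° gives GJ at -58.4° from the x-axis; with |GJ| = 24.1, J = (34.2, -18.5). GJ ⟂ JV, so JV runs at -148°; with |JV| = 13.7, V = (22.5, -25.7). So V.x = 22.5.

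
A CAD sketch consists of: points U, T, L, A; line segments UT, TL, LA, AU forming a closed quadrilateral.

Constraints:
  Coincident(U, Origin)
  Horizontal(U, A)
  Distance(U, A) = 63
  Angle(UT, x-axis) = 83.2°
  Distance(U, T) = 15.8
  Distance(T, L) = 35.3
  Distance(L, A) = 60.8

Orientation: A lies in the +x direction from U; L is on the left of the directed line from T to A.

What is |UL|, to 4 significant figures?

49.83

Checks: |TL| = 35.30 ✓; |LA| = 60.80 ✓.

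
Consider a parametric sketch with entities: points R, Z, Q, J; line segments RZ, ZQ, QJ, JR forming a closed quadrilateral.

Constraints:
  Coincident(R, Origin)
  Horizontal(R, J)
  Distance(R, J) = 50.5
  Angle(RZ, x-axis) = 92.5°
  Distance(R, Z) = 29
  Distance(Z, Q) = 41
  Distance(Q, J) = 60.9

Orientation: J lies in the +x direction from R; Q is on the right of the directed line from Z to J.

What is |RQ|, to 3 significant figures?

14.6

Checks: |ZQ| = 41.00 ✓; |QJ| = 60.90 ✓.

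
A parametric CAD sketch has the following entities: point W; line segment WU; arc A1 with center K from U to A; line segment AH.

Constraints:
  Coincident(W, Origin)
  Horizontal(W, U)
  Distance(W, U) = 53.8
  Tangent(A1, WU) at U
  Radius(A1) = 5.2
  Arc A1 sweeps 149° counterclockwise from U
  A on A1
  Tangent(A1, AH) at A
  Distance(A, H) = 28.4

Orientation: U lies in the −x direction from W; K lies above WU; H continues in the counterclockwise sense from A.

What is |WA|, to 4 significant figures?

52.03

W is at the origin; W and U share the same y with |WU| = 53.8 and U on the −x side, so U = (-53.80, 0.000). The tangent condition forces KU to be normal to WU, so K = U + (0, 5.2) = (-53.80, 5.200). On A1, U sits at bearing -90° from K; a 149° counterclockwise sweep puts A at bearing 59°, so A = K + 5.2·(cos 59°, sin 59°) = (-51.12, 9.657). Then |WA| = |A − W| = 52.03.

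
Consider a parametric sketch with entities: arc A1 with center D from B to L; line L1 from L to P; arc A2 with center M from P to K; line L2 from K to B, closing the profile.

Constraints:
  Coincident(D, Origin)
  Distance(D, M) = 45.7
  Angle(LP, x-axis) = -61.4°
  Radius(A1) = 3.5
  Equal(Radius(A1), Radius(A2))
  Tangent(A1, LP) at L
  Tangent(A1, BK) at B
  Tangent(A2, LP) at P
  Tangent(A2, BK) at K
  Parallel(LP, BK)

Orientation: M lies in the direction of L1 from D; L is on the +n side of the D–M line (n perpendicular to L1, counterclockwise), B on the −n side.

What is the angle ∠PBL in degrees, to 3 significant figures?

81.3°

The slot axis is L1's direction at -61.4°, so u = (cos -61.4°, sin -61.4°) = (0.479, -0.878) and n = (−sin -61.4°, cos -61.4°) = (0.878, 0.479). D is at the origin and M lies 45.7 along u from D, so M = 45.7·u = (21.9, -40.1). Tangency of A1 to both parallel lines with radius 3.5 puts L and B at D ± 3.5·n: L = (3.07, 1.68), B = (-3.07, -1.68). Equal radii place P and K the same way about M: P = M + 3.5·n = (24.9, -38.4), K = M − 3.5·n = (18.8, -41.8). Then cos ∠PBL = BP·BL / (|BP||BL|), giving 81.3°.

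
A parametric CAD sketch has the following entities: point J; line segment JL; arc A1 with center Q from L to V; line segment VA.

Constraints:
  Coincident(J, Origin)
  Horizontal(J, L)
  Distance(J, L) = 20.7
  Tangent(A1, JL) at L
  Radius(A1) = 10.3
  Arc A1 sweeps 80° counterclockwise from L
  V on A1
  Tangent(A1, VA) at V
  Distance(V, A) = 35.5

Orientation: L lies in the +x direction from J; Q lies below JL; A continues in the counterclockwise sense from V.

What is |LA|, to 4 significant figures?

46.43

J is at the origin; J and L share the same y with |JL| = 20.7 and L on the +x side, so L = (20.70, 0.000). Since A1 is tangent to JL there, QL ⟂ JL, so Q = L + (0, -10.3) = (20.70, -10.30). On A1, L sits at bearing 90° from Q; an 80° counterclockwise sweep puts V at bearing 170°, so V = Q + 10.3·(cos 170°, sin 170°) = (10.56, -8.511). A1 meets VA tangentially, so QV is at right angles to VA, so VA runs along (−sin 170°, cos 170°); with |VA| = 35.5, A = (4.392, -43.47). Then |LA| = |A − L| = 46.43.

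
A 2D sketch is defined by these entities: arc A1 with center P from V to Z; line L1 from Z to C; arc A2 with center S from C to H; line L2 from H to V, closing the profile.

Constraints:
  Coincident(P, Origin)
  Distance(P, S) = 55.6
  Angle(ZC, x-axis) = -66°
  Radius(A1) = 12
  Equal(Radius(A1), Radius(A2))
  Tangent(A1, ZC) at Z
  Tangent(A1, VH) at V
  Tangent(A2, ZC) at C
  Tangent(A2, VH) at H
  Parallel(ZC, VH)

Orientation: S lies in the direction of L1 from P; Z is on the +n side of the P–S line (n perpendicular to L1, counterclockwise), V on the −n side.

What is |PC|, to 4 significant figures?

56.88

Tangency of A1 to both parallel lines with radius 12.0 puts Z and V at P ± 12.0·n: Z = (10.96, 4.881), V = (-10.96, -4.881). Equal radii place C and H the same way about S: C = S + 12.0·n = (33.58, -45.91), H = S − 12.0·n = (11.65, -55.67). Then |PC| = |C − P| = 56.88.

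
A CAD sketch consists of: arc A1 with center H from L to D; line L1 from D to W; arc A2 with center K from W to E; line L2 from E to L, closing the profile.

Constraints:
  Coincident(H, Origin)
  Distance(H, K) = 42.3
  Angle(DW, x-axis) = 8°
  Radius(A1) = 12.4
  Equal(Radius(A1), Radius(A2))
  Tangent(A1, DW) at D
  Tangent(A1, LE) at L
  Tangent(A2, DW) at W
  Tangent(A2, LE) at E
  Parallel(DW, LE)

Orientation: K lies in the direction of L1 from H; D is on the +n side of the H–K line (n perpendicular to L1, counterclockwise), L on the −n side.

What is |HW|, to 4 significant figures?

44.08

Tangency of A1 to both parallel lines with radius 12.4 puts D and L at H ± 12.4·n: D = (-1.726, 12.28), L = (1.726, -12.28). Equal radii place W and E the same way about K: W = K + 12.4·n = (40.16, 18.17), E = K − 12.4·n = (43.61, -6.392). Then |HW| = |W − H| = 44.08.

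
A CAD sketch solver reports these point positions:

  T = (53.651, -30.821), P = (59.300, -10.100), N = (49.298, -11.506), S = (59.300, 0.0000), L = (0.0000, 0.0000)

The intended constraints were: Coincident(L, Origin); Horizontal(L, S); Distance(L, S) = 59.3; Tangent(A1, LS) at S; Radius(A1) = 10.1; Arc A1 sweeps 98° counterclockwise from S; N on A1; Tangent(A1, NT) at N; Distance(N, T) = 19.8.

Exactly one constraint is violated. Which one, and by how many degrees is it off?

Tangent(A1, NT) at N — off by 4.70°.

L = (0.00, 0.00) ✓; L.y = 0.00, S.y = 0.00 ✓; |LS| = 59.30 ✓; ∠(PS, SL) = 90.00° ✓; |PS| = 10.10 ✓; bearing(P→N) − bearing(P→S) = 98.00° ✓; |PN| = 10.10 ✓; ∠(PN, NT) = 85.30° ✗; |NT| = 19.80 ✓.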